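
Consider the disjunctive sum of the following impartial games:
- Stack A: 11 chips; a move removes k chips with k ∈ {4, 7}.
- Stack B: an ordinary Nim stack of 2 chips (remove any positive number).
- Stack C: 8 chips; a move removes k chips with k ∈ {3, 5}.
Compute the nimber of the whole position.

For stack A, compute g(0), g(1), … with moves {4, 7}:
k:     0  1  2  3  4  5  6  7  8  9 10 11
g(k):  0  0  0  0  1  1  1  1  2  2  2  0
So g(11) = 0.
Stack B is a plain Nim stack of size 2, so its Grundy value is 2.
Grundy values for stack C (subtraction set {3, 5}):
g(0) = mex{} = 0
g(1) = mex{} = 0
g(2) = mex{} = 0
g(3) = mex{0} = 1
g(4) = mex{0} = 1
g(5) = mex{0} = 1
g(6) = mex{0,1} = 2
g(7) = mex{0,1} = 2
g(8) = mex{1} = 0
So g(8) = 0.
By the Sprague-Grundy theorem, the Grundy value of a sum of independent games is the XOR of the component values.
Combined value = 0 XOR 2 XOR 0 = 2.

2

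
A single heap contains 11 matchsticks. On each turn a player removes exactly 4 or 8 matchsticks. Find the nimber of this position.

Build the Grundy sequence with g(k) = mex{g(k−s) : s ∈ {4, 8}, s ≤ k}:
k:     0  1  2  3  4  5  6  7  8  9 10 11
g(k):  0  0  0  0  1  1  1  1  2  2  2  2
So g(11) = 2.

2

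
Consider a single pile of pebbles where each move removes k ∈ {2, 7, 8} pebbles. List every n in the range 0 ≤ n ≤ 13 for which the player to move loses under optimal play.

Grundy values for subtraction set {2, 7, 8}:
k:     0  1  2  3  4  5  6  7  8  9 10 11 12 13
g(k):  0  0  1  1  0  0  1  1  2  2  0  3  1  2
The P-positions (g = 0) in 0..13 are 0, 1, 4, 5, 10.

0, 1, 4, 5, 10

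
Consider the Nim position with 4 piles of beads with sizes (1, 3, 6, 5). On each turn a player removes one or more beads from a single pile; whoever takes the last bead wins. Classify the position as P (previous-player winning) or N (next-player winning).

Nim-sum: 1 ⊕ 3 ⊕ 6 ⊕ 5 = 1.
The nim-sum is 1 ≠ 0, so this is an N-position: the player to move can win.

N-position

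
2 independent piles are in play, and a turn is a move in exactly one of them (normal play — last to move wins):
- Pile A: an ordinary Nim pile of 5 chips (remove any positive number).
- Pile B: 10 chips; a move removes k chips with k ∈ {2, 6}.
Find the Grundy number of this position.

4

Pile A is a plain Nim pile of size 5, so its Grundy value is 5.
For pile B, compute g(0), g(1), … with moves {2, 6}:
g(0) = mex{} = 0
g(1) = mex{} = 0
g(2) = mex{0} = 1
g(3) = mex{0} = 1
g(4) = mex{1} = 0
g(5) = mex{1} = 0
g(6) = mex{0} = 1
g(7) = mex{0} = 1
g(8) = mex{1} = 0
g(9) = mex{1} = 0
g(10) = mex{0} = 1
So g(10) = 1.
By the Sprague-Grundy theorem, the Grundy value of a sum of independent games is the XOR of the component values.
Combined value = 5 ⊕ 1 = 4.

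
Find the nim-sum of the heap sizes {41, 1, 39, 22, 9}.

Compute the nim-sum pairwise:
41 ^ 1 = 40
40 ^ 39 = 15
15 ^ 22 = 25
25 ^ 9 = 16

16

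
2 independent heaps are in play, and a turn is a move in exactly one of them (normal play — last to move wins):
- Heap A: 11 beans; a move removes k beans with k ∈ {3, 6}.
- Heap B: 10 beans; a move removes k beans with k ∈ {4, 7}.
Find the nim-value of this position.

For heap A, compute g(0), g(1), … with moves {3, 6}:
k:     0  1  2  3  4  5  6  7  8  9 10 11
g(k):  0  0  0  1  1  1  2  2  2  0  0  0
So g(11) = 0.
Grundy values for heap B (subtraction set {4, 7}):
k:     0  1  2  3  4  5  6  7  8  9 10
g(k):  0  0  0  0  1  1  1  1  2  2  2
So g(10) = 2.
By the Sprague-Grundy theorem, the Grundy value of a sum of independent games is the XOR of the component values.
Combined value = 0 ⊕ 2 = 2.

2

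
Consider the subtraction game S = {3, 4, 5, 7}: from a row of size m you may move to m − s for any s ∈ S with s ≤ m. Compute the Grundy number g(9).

3

Grundy values for subtraction set {3, 4, 5, 7}:
g(0) = mex{} = 0
g(1) = mex{} = 0
g(2) = mex{} = 0
g(3) = mex{0} = 1
g(4) = mex{0} = 1
g(5) = mex{0} = 1
g(6) = mex{0,1} = 2
g(7) = mex{0,1} = 2
g(8) = mex{0,1} = 2
g(9) = mex{0,1,2} = 3
So g(9) = 3.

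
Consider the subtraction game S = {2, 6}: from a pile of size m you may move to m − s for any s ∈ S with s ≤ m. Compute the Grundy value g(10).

Grundy values for subtraction set {2, 6}:
g(0) = mex{} = 0
g(1) = mex{} = 0
g(2) = mex{0} = 1
g(3) = mex{0} = 1
g(4) = mex{1} = 0
g(5) = mex{1} = 0
g(6) = mex{0} = 1
g(7) = mex{0} = 1
g(8) = mex{1} = 0
g(9) = mex{1} = 0
g(10) = mex{0} = 1
So g(10) = 1.

1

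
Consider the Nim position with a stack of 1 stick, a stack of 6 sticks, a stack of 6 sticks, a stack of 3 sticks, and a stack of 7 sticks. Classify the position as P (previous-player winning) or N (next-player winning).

N-position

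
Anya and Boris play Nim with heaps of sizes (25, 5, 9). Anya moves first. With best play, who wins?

Write each in binary and XOR column by column:
  11001  (25)
  00101  (5)
  01001  (9)
  -----
  10101  (21)
The nim-sum is 21 ≠ 0, so this is an N-position: the player to move can win; Anya has a winning move.

Anya wins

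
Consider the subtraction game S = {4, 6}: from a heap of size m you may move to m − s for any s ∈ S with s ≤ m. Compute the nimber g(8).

2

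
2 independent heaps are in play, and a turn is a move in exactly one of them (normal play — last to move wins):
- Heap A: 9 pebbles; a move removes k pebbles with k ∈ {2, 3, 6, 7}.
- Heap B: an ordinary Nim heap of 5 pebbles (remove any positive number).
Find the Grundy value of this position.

5

Grundy values for heap A (subtraction set {2, 3, 6, 7}):
g(0) = mex{} = 0
g(1) = mex{} = 0
g(2) = mex{0} = 1
g(3) = mex{0} = 1
g(4) = mex{0,1} = 2
g(5) = mex{1} = 0
g(6) = mex{0,1,2} = 3
g(7) = mex{0,2} = 1
g(8) = mex{0,1,3} = 2
g(9) = mex{1,3} = 0
So g(9) = 0.
Heap B is a plain Nim heap of size 5, so its Grundy value is 5.
The value of a disjunctive sum is the nim-sum of the parts.
Combined value = 0 XOR 5 = 5.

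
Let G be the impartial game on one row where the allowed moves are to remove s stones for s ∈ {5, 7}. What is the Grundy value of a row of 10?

2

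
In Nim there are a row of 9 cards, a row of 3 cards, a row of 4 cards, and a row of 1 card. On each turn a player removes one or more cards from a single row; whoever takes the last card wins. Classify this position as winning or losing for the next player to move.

Winning position

Compute the nim-sum pairwise:
9 ⊕ 3 = 10
10 ⊕ 4 = 14
14 ⊕ 1 = 15
The nim-sum is 15 ≠ 0, so this is an N-position: the player to move can win.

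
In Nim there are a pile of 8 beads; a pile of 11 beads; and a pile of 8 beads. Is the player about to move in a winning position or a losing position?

Bitwise XOR of the heap sizes:
  1000  (8)
  1011  (11)
  1000  (8)
  ----
  1011  (11)
The nim-sum is 11 ≠ 0, so this is an N-position: the player to move can win.

Winning position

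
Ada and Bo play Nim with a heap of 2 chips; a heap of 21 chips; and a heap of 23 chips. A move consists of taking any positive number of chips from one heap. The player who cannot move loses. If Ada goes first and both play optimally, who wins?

Bo wins

Bitwise XOR of the heap sizes:
  00010  (2)
  10101  (21)
  10111  (23)
  -----
  00000  (0)
The nim-sum is 0, so this is a P-position: the player to move is in a losing position under optimal play; Ada is about to move from it and so loses — Bo wins.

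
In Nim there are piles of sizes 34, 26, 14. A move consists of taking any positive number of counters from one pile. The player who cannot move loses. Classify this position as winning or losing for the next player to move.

Compute the nim-sum pairwise:
34 ^ 26 = 56
56 ^ 14 = 54
The nim-sum is 54 ≠ 0, so this is an N-position: the player to move can win.

Winning position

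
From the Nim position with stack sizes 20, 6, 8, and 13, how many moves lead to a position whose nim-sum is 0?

Bitwise XOR of the heap sizes:
  10100  (20)
  00110  (6)
  01000  (8)
  01101  (13)
  -----
  10111  (23)
The overall nim-sum is X = 23. A stack of size p has a winning move iff p XOR X < p (reduce it to p XOR X).
  20: 20 XOR 23 = 3 < 20 — winning move (to 3).
  6: 6 XOR 23 = 17 ≥ 6 — no move.
  8: 8 XOR 23 = 31 ≥ 8 — no move.
  13: 13 XOR 23 = 26 ≥ 13 — no move.
That gives 1 winning move.

1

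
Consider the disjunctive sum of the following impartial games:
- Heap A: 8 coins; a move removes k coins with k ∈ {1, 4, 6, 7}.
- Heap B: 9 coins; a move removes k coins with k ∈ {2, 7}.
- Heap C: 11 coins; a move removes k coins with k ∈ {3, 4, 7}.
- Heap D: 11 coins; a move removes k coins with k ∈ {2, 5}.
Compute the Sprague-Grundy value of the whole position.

3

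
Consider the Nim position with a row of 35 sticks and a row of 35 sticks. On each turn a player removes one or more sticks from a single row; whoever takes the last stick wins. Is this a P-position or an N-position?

Bitwise XOR of the heap sizes:
  100011  (35)
  100011  (35)
  ------
  000000  (0)
The nim-sum is 0, so this is a P-position: the player to move is in a losing position under optimal play.

P-position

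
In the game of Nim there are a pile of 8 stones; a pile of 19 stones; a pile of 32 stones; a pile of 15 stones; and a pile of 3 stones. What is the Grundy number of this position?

Nim-sum: 8 ^ 19 ^ 32 ^ 15 ^ 3 = 55.

55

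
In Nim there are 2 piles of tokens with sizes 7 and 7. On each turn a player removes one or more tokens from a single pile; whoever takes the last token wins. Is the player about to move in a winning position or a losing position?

Losing position

Compute the nim-sum pairwise:
7 ⊕ 7 = 0
The nim-sum is 0, so this is a P-position: the player to move is in a losing position under optimal play.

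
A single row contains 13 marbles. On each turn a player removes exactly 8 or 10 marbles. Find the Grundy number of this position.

Compute g(0), g(1), … for moves {8, 10}:
g(0) = mex{} = 0
g(1) = mex{} = 0
g(2) = mex{} = 0
g(3) = mex{} = 0
g(4) = mex{} = 0
g(5) = mex{} = 0
g(6) = mex{} = 0
g(7) = mex{} = 0
g(8) = mex{0} = 1
g(9) = mex{0} = 1
g(10) = mex{0} = 1
g(11) = mex{0} = 1
g(12) = mex{0} = 1
g(13) = mex{0} = 1
So g(13) = 1.

1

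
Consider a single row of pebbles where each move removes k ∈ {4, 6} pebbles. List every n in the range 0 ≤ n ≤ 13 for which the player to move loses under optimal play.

Compute g(0), g(1), … for moves {4, 6}:
g(0) = mex{} = 0
g(1) = mex{} = 0
g(2) = mex{} = 0
g(3) = mex{} = 0
g(4) = mex{0} = 1
g(5) = mex{0} = 1
g(6) = mex{0} = 1
g(7) = mex{0} = 1
g(8) = mex{0,1} = 2
g(9) = mex{0,1} = 2
g(10) = mex{1} = 0
g(11) = mex{1} = 0
g(12) = mex{1,2} = 0
g(13) = mex{1,2} = 0
The P-positions (g = 0) in 0..13 are 0, 1, 2, 3, 10, 11, 12, 13.

0, 1, 2, 3, 10, 11, 12, 13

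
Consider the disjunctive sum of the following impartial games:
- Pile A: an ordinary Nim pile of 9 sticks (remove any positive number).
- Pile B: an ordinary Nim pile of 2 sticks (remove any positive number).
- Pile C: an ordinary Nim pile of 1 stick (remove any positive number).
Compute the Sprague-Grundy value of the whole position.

10

Pile A is a plain Nim pile of size 9, so its Grundy value is 9.
Pile B is a plain Nim pile of size 2, so its Grundy value is 2.
Pile C is a plain Nim pile of size 1, so its Grundy value is 1.
The value of a disjunctive sum is the nim-sum of the parts.
Combined value = 9 ⊕ 2 ⊕ 1 = 10.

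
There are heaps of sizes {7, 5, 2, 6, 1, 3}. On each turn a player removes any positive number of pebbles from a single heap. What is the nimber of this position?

Compute the nim-sum pairwise:
7 XOR 5 = 2
2 XOR 2 = 0
0 XOR 6 = 6
6 XOR 1 = 7
7 XOR 3 = 4

4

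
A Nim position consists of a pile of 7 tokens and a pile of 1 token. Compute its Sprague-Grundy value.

6

Compute the nim-sum pairwise:
7 ⊕ 1 = 6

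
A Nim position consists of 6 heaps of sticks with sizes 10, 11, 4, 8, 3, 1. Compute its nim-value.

15

In binary:
  1010  (10)
  1011  (11)
  0100  (4)
  1000  (8)
  0011  (3)
  0001  (1)
  ----
  1111  (15)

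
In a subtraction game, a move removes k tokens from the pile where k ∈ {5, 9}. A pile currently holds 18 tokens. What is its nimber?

0

Build the Grundy sequence with g(k) = mex{g(k−s) : s ∈ {5, 9}, s ≤ k}:
k:     0  1  2  3  4  5  6  7  8  9 10 11 12 13 14 15 16 17 18
g(k):  0  0  0  0  0  1  1  1  1  1  2  2  2  2  0  0  0  0  0
So g(18) = 0.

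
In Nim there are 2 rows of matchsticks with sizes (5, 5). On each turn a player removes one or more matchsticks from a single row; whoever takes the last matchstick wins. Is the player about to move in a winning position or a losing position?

Nim-sum: 5 ⊕ 5 = 0.
The nim-sum is 0, so this is a P-position: the player to move is in a losing position under optimal play.

Losing position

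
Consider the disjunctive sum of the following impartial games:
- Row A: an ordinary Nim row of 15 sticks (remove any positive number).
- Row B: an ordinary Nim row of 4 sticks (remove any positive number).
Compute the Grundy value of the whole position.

11

Row A is a plain Nim row of size 15, so its Grundy value is 15.
Row B is a plain Nim row of size 4, so its Grundy value is 4.
The value of a disjunctive sum is the nim-sum of the parts.
Combined value = 15 XOR 4 = 11.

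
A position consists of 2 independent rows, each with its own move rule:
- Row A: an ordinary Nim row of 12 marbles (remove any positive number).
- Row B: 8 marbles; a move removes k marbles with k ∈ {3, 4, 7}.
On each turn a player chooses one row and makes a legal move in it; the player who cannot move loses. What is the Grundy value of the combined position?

Row A is a plain Nim row of size 12, so its Grundy value is 12.
Build the Grundy sequence for row B with g(k) = mex{g(k−s) : s ∈ {3, 4, 7}, s ≤ k}:
g(0) = mex{} = 0
g(1) = mex{} = 0
g(2) = mex{} = 0
g(3) = mex{0} = 1
g(4) = mex{0} = 1
g(5) = mex{0} = 1
g(6) = mex{0,1} = 2
g(7) = mex{0,1} = 2
g(8) = mex{0,1} = 2
So g(8) = 2.
By the Sprague-Grundy theorem, the Grundy value of a sum of independent games is the XOR of the component values.
Combined value = 12 XOR 2 = 14.

14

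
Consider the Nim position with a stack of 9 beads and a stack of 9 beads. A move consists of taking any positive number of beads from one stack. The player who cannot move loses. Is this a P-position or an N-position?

P-position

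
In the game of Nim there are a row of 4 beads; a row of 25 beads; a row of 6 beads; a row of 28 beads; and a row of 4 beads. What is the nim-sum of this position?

Nim-sum: 4 ⊕ 25 ⊕ 6 ⊕ 28 ⊕ 4 = 3.

3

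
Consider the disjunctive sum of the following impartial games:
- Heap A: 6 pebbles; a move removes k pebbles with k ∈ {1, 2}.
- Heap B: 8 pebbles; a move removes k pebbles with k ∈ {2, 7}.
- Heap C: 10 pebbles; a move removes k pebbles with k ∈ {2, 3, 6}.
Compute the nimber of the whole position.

2

Build the Grundy sequence for heap A with g(k) = mex{g(k−s) : s ∈ {1, 2}, s ≤ k}:
k:     0  1  2  3  4  5  6
g(k):  0  1  2  0  1  2  0
So g(6) = 0.
For heap B, compute g(0), g(1), … with moves {2, 7}:
g(0) = mex{} = 0
g(1) = mex{} = 0
g(2) = mex{0} = 1
g(3) = mex{0} = 1
g(4) = mex{1} = 0
g(5) = mex{1} = 0
g(6) = mex{0} = 1
g(7) = mex{0} = 1
g(8) = mex{0,1} = 2
So g(8) = 2.
Grundy values for heap C (subtraction set {2, 3, 6}):
g(0) = mex{} = 0
g(1) = mex{} = 0
g(2) = mex{0} = 1
g(3) = mex{0} = 1
g(4) = mex{0,1} = 2
g(5) = mex{1} = 0
g(6) = mex{0,1,2} = 3
g(7) = mex{0,2} = 1
g(8) = mex{0,1,3} = 2
g(9) = mex{1,3} = 0
g(10) = mex{1,2} = 0
So g(10) = 0.
The value of a disjunctive sum is the nim-sum of the parts.
Combined value = 0 ⊕ 2 ⊕ 0 = 2.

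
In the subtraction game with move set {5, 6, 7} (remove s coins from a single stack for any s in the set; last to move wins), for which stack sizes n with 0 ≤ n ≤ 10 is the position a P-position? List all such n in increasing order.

0, 1, 2, 3, 4

Grundy values for subtraction set {5, 6, 7}:
k:     0  1  2  3  4  5  6  7  8  9 10
g(k):  0  0  0  0  0  1  1  1  1  1  2
The P-positions (g = 0) in 0..10 are 0, 1, 2, 3, 4.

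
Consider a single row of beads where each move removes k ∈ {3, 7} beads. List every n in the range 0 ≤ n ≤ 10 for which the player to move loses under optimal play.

0, 1, 2, 6, 10

Build the Grundy sequence with g(k) = mex{g(k−s) : s ∈ {3, 7}, s ≤ k}:
g(0) = mex{} = 0
g(1) = mex{} = 0
g(2) = mex{} = 0
g(3) = mex{0} = 1
g(4) = mex{0} = 1
g(5) = mex{0} = 1
g(6) = mex{1} = 0
g(7) = mex{0,1} = 2
g(8) = mex{0,1} = 2
g(9) = mex{0} = 1
g(10) = mex{1,2} = 0
The P-positions (g = 0) in 0..10 are 0, 1, 2, 6, 10.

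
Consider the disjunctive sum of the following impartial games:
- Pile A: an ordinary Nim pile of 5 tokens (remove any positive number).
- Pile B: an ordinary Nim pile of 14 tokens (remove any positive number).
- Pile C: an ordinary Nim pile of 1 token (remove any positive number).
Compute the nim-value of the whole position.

Pile A is a plain Nim pile of size 5, so its Grundy value is 5.
Pile B is a plain Nim pile of size 14, so its Grundy value is 14.
Pile C is a plain Nim pile of size 1, so its Grundy value is 1.
The value of a disjunctive sum is the nim-sum of the parts.
Combined value = 5 XOR 14 XOR 1 = 10.

10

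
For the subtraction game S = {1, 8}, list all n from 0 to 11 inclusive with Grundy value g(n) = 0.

0, 2, 4, 6, 9, 11

Grundy values for subtraction set {1, 8}:
k:     0  1  2  3  4  5  6  7  8  9 10 11
g(k):  0  1  0  1  0  1  0  1  2  0  1  0
The P-positions (g = 0) in 0..11 are 0, 2, 4, 6, 9, 11.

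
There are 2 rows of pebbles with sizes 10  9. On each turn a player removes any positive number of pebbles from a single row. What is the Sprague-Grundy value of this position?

Nim-sum: 10 XOR 9 = 3.

3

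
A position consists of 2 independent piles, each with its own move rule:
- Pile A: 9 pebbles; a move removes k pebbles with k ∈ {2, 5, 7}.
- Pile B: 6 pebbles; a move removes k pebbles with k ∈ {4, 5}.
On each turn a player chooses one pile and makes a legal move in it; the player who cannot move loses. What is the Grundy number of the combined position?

3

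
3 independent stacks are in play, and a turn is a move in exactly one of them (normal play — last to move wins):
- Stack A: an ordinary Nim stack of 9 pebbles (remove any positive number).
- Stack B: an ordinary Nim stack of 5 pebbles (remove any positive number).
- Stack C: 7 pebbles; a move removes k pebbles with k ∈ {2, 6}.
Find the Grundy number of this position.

Stack A is a plain Nim stack of size 9, so its Grundy value is 9.
Stack B is a plain Nim stack of size 5, so its Grundy value is 5.
Grundy values for stack C (subtraction set {2, 6}):
g(0) = mex{} = 0
g(1) = mex{} = 0
g(2) = mex{0} = 1
g(3) = mex{0} = 1
g(4) = mex{1} = 0
g(5) = mex{1} = 0
g(6) = mex{0} = 1
g(7) = mex{0} = 1
So g(7) = 1.
The value of a disjunctive sum is the nim-sum of the parts.
Combined value = 9 ⊕ 5 ⊕ 1 = 13.

13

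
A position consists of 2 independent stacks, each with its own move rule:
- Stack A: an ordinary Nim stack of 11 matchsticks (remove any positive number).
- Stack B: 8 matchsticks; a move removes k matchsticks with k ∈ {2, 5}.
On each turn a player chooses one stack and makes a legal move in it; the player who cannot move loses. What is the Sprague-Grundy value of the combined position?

11

Stack A is a plain Nim stack of size 11, so its Grundy value is 11.
For stack B, compute g(0), g(1), … with moves {2, 5}:
k:     0  1  2  3  4  5  6  7  8
g(k):  0  0  1  1  0  2  1  0  0
So g(8) = 0.
The value of a disjunctive sum is the nim-sum of the parts.
Combined value = 11 ⊕ 0 = 11.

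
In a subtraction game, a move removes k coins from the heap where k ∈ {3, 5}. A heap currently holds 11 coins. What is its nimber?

1

Grundy values for subtraction set {3, 5}:
g(0) = mex{} = 0
g(1) = mex{} = 0
g(2) = mex{} = 0
g(3) = mex{0} = 1
g(4) = mex{0} = 1
g(5) = mex{0} = 1
g(6) = mex{0,1} = 2
g(7) = mex{0,1} = 2
g(8) = mex{1} = 0
g(9) = mex{1,2} = 0
g(10) = mex{1,2} = 0
g(11) = mex{0,2} = 1
So g(11) = 1.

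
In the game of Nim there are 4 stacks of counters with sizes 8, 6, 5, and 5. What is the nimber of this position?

14

Nim-sum: 8 ^ 6 ^ 5 ^ 5 = 14.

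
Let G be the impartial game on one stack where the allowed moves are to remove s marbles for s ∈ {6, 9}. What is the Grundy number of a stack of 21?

Compute g(0), g(1), … for moves {6, 9}:
k:     0  1  2  3  4  5  6  7  8  9 10 11 12 13 14 15 16 17 18 19 20 21
g(k):  0  0  0  0  0  0  1  1  1  1  1  1  2  2  2  0  0  0  0  0  0  1
So g(21) = 1.

1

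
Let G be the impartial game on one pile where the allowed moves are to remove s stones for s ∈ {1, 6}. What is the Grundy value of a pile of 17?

1

Grundy values for subtraction set {1, 6}:
k:     0  1  2  3  4  5  6  7  8  9 10 11 12 13 14 15 16 17
g(k):  0  1  0  1  0  1  2  0  1  0  1  0  1  2  0  1  0  1
So g(17) = 1.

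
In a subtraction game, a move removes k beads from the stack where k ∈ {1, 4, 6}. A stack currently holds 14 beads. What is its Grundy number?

Grundy values for subtraction set {1, 4, 6}:
g(0) = mex{} = 0
g(1) = mex{0} = 1
g(2) = mex{1} = 0
g(3) = mex{0} = 1
g(4) = mex{0,1} = 2
g(5) = mex{1,2} = 0
g(6) = mex{0} = 1
g(7) = mex{1} = 0
g(8) = mex{0,2} = 1
g(9) = mex{0,1} = 2
g(10) = mex{1,2} = 0
g(11) = mex{0} = 1
g(12) = mex{1} = 0
g(13) = mex{0,2} = 1
g(14) = mex{0,1} = 2
So g(14) = 2.

2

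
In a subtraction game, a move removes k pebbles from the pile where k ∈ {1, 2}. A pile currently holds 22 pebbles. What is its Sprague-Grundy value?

1

Grundy values for subtraction set {1, 2}:
k:     0  1  2  3  4  5  6  7  8  9 10 11 12 13 14 15 16 17 18 19 20 21 22
g(k):  0  1  2  0  1  2  0  1  2  0  1  2  0  1  2  0  1  2  0  1  2  0  1
So g(22) = 1.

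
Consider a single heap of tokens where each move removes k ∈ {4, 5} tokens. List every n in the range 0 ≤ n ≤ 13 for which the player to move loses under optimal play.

0, 1, 2, 3, 9, 10, 11, 12

Grundy values for subtraction set {4, 5}:
g(0) = mex{} = 0
g(1) = mex{} = 0
g(2) = mex{} = 0
g(3) = mex{} = 0
g(4) = mex{0} = 1
g(5) = mex{0} = 1
g(6) = mex{0} = 1
g(7) = mex{0} = 1
g(8) = mex{0,1} = 2
g(9) = mex{1} = 0
g(10) = mex{1} = 0
g(11) = mex{1} = 0
g(12) = mex{1,2} = 0
g(13) = mex{0,2} = 1
The P-positions (g = 0) in 0..13 are 0, 1, 2, 3, 9, 10, 11, 12.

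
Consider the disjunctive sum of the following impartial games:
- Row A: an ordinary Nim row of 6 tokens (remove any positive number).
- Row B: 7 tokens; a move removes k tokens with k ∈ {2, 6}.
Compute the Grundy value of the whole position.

7

Row A is a plain Nim row of size 6, so its Grundy value is 6.
Build the Grundy sequence for row B with g(k) = mex{g(k−s) : s ∈ {2, 6}, s ≤ k}:
g(0) = mex{} = 0
g(1) = mex{} = 0
g(2) = mex{0} = 1
g(3) = mex{0} = 1
g(4) = mex{1} = 0
g(5) = mex{1} = 0
g(6) = mex{0} = 1
g(7) = mex{0} = 1
So g(7) = 1.
The value of a disjunctive sum is the nim-sum of the parts.
Combined value = 6 XOR 1 = 7.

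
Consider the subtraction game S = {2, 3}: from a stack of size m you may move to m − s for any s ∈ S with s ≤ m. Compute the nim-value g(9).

2

Build the Grundy sequence with g(k) = mex{g(k−s) : s ∈ {2, 3}, s ≤ k}:
k:     0  1  2  3  4  5  6  7  8  9
g(k):  0  0  1  1  2  0  0  1  1  2
So g(9) = 2.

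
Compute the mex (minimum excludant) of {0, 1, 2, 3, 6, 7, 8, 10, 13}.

The values 0, 1, 2, 3 are all present; 4 is the first non-negative integer missing from the set.

4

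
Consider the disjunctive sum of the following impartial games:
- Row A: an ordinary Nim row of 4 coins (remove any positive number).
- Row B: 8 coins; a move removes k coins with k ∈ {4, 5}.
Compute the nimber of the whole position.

6

Row A is a plain Nim row of size 4, so its Grundy value is 4.
Build the Grundy sequence for row B with g(k) = mex{g(k−s) : s ∈ {4, 5}, s ≤ k}:
g(0) = mex{} = 0
g(1) = mex{} = 0
g(2) = mex{} = 0
g(3) = mex{} = 0
g(4) = mex{0} = 1
g(5) = mex{0} = 1
g(6) = mex{0} = 1
g(7) = mex{0} = 1
g(8) = mex{0,1} = 2
So g(8) = 2.
The value of a disjunctive sum is the nim-sum of the parts.
Combined value = 4 ⊕ 2 = 6.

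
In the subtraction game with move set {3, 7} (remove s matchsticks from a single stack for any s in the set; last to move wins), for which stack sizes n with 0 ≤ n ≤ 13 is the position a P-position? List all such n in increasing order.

0, 1, 2, 6, 10, 11, 12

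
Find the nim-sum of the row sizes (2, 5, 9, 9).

Nim-sum: 2 ⊕ 5 ⊕ 9 ⊕ 9 = 7.

7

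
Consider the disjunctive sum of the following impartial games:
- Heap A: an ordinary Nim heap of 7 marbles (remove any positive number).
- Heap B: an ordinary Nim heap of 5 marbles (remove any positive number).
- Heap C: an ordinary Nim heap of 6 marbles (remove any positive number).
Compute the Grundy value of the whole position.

4

Heap A is a plain Nim heap of size 7, so its Grundy value is 7.
Heap B is a plain Nim heap of size 5, so its Grundy value is 5.
Heap C is a plain Nim heap of size 6, so its Grundy value is 6.
The value of a disjunctive sum is the nim-sum of the parts.
Combined value = 7 XOR 5 XOR 6 = 4.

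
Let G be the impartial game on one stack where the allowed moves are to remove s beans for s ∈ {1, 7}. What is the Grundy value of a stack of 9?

1

Compute g(0), g(1), … for moves {1, 7}:
g(0) = mex{} = 0
g(1) = mex{0} = 1
g(2) = mex{1} = 0
g(3) = mex{0} = 1
g(4) = mex{1} = 0
g(5) = mex{0} = 1
g(6) = mex{1} = 0
g(7) = mex{0} = 1
g(8) = mex{1} = 0
g(9) = mex{0} = 1
So g(9) = 1.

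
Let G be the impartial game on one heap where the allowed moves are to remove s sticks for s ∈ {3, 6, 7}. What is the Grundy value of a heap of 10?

0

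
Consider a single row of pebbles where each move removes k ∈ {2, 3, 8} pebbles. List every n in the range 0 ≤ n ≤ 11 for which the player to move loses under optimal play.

0, 1, 5, 6, 10, 11

Grundy values for subtraction set {2, 3, 8}:
k:     0  1  2  3  4  5  6  7  8  9 10 11
g(k):  0  0  1  1  2  0  0  1  1  2  0  0
The P-positions (g = 0) in 0..11 are 0, 1, 5, 6, 10, 11.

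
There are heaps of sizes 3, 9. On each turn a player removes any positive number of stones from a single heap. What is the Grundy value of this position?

10

Write each in binary and XOR column by column:
  0011  (3)
  1001  (9)
  ----
  1010  (10)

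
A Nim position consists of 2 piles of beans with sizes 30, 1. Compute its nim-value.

In binary:
  11110  (30)
  00001  (1)
  -----
  11111  (31)

31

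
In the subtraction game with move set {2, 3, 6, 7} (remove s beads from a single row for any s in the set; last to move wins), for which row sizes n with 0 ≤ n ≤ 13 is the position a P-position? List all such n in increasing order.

Compute g(0), g(1), … for moves {2, 3, 6, 7}:
k:     0  1  2  3  4  5  6  7  8  9 10 11 12 13
g(k):  0  0  1  1  2  0  3  1  2  0  0  1  1  2
The P-positions (g = 0) in 0..13 are 0, 1, 5, 9, 10.

0, 1, 5, 9, 10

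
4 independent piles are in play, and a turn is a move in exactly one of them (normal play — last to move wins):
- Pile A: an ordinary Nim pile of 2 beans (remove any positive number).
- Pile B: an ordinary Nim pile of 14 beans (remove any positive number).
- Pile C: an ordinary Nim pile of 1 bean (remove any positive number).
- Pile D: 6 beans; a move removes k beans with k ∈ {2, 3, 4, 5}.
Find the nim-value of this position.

14

Pile A is a plain Nim pile of size 2, so its Grundy value is 2.
Pile B is a plain Nim pile of size 14, so its Grundy value is 14.
Pile C is a plain Nim pile of size 1, so its Grundy value is 1.
For pile D, compute g(0), g(1), … with moves {2, 3, 4, 5}:
k:     0  1  2  3  4  5  6
g(k):  0  0  1  1  2  2  3
So g(6) = 3.
The value of a disjunctive sum is the nim-sum of the parts.
Combined value = 2 ⊕ 14 ⊕ 1 ⊕ 3 = 14.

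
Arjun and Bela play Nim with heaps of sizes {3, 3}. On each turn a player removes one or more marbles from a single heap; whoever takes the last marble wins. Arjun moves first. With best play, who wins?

Bela wins

Compute the nim-sum pairwise:
3 ^ 3 = 0
The nim-sum is 0, so this is a P-position: the player to move is in a losing position under optimal play; Arjun is about to move from it and so loses — Bela wins.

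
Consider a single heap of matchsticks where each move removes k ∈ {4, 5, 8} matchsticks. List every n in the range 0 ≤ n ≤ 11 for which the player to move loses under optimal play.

Grundy values for subtraction set {4, 5, 8}:
g(0) = mex{} = 0
g(1) = mex{} = 0
g(2) = mex{} = 0
g(3) = mex{} = 0
g(4) = mex{0} = 1
g(5) = mex{0} = 1
g(6) = mex{0} = 1
g(7) = mex{0} = 1
g(8) = mex{0,1} = 2
g(9) = mex{0,1} = 2
g(10) = mex{0,1} = 2
g(11) = mex{0,1} = 2
The P-positions (g = 0) in 0..11 are 0, 1, 2, 3.

0, 1, 2, 3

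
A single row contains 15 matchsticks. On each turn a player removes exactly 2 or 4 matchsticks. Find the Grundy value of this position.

Grundy values for subtraction set {2, 4}:
k:     0  1  2  3  4  5  6  7  8  9 10 11 12 13 14 15
g(k):  0  0  1  1  2  2  0  0  1  1  2  2  0  0  1  1
So g(15) = 1.

1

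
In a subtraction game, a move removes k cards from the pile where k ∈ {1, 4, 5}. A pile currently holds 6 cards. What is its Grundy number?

Compute g(0), g(1), … for moves {1, 4, 5}:
k:     0  1  2  3  4  5  6
g(k):  0  1  0  1  2  3  2
So g(6) = 2.

2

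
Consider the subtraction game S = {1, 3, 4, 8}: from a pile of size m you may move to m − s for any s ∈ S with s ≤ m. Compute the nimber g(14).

Grundy values for subtraction set {1, 3, 4, 8}:
g(0) = mex{} = 0
g(1) = mex{0} = 1
g(2) = mex{1} = 0
g(3) = mex{0} = 1
g(4) = mex{0,1} = 2
g(5) = mex{0,1,2} = 3
g(6) = mex{0,1,3} = 2
g(7) = mex{1,2} = 0
g(8) = mex{0,2,3} = 1
g(9) = mex{1,2,3} = 0
g(10) = mex{0,2} = 1
g(11) = mex{0,1} = 2
g(12) = mex{0,1,2} = 3
g(13) = mex{0,1,3} = 2
g(14) = mex{1,2} = 0
So g(14) = 0.

0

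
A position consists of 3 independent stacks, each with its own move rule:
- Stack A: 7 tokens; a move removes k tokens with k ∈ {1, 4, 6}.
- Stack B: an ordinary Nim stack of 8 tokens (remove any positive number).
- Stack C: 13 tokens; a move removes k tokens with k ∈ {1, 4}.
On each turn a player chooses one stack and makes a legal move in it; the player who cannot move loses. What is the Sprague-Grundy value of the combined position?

9

Grundy values for stack A (subtraction set {1, 4, 6}):
g(0) = mex{} = 0
g(1) = mex{0} = 1
g(2) = mex{1} = 0
g(3) = mex{0} = 1
g(4) = mex{0,1} = 2
g(5) = mex{1,2} = 0
g(6) = mex{0} = 1
g(7) = mex{1} = 0
So g(7) = 0.
Stack B is a plain Nim stack of size 8, so its Grundy value is 8.
Grundy values for stack C (subtraction set {1, 4}):
k:     0  1  2  3  4  5  6  7  8  9 10 11 12 13
g(k):  0  1  0  1  2  0  1  0  1  2  0  1  0  1
So g(13) = 1.
By the Sprague-Grundy theorem, the Grundy value of a sum of independent games is the XOR of the component values.
Combined value = 0 XOR 8 XOR 1 = 9.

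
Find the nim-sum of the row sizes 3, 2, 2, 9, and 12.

Compute the nim-sum pairwise:
3 XOR 2 = 1
1 XOR 2 = 3
3 XOR 9 = 10
10 XOR 12 = 6

6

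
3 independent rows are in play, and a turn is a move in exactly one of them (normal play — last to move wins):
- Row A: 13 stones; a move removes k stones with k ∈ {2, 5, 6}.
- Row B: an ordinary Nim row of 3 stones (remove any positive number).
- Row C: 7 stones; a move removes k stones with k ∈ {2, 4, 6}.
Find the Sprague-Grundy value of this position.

1

Build the Grundy sequence for row A with g(k) = mex{g(k−s) : s ∈ {2, 5, 6}, s ≤ k}:
k:     0  1  2  3  4  5  6  7  8  9 10 11 12 13
g(k):  0  0  1  1  0  2  1  3  0  2  1  0  0  1
So g(13) = 1.
Row B is a plain Nim row of size 3, so its Grundy value is 3.
Grundy values for row C (subtraction set {2, 4, 6}):
g(0) = mex{} = 0
g(1) = mex{} = 0
g(2) = mex{0} = 1
g(3) = mex{0} = 1
g(4) = mex{0,1} = 2
g(5) = mex{0,1} = 2
g(6) = mex{0,1,2} = 3
g(7) = mex{0,1,2} = 3
So g(7) = 3.
By the Sprague-Grundy theorem, the Grundy value of a sum of independent games is the XOR of the component values.
Combined value = 1 ⊕ 3 ⊕ 3 = 1.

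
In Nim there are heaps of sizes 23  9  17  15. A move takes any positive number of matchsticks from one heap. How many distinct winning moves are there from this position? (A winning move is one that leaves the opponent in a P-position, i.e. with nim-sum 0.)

Compute the nim-sum pairwise:
23 XOR 9 = 30
30 XOR 17 = 15
15 XOR 15 = 0
The nim-sum is already 0, so every move leaves a nonzero nim-sum — there are no winning moves.

0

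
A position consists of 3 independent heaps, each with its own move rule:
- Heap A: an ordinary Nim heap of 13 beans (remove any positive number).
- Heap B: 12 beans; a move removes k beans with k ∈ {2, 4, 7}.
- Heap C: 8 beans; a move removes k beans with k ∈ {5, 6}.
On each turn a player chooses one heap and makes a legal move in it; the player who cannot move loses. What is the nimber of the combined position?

12

Heap A is a plain Nim heap of size 13, so its Grundy value is 13.
Grundy values for heap B (subtraction set {2, 4, 7}):
g(0) = mex{} = 0
g(1) = mex{} = 0
g(2) = mex{0} = 1
g(3) = mex{0} = 1
g(4) = mex{0,1} = 2
g(5) = mex{0,1} = 2
g(6) = mex{1,2} = 0
g(7) = mex{0,1,2} = 3
g(8) = mex{0,2} = 1
g(9) = mex{1,2,3} = 0
g(10) = mex{0,1} = 2
g(11) = mex{0,2,3} = 1
g(12) = mex{1,2} = 0
So g(12) = 0.
For heap C, compute g(0), g(1), … with moves {5, 6}:
k:     0  1  2  3  4  5  6  7  8
g(k):  0  0  0  0  0  1  1  1  1
So g(8) = 1.
By the Sprague-Grundy theorem, the Grundy value of a sum of independent games is the XOR of the component values.
Combined value = 13 XOR 0 XOR 1 = 12.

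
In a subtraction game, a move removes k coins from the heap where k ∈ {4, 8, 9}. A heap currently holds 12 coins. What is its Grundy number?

Build the Grundy sequence with g(k) = mex{g(k−s) : s ∈ {4, 8, 9}, s ≤ k}:
g(0) = mex{} = 0
g(1) = mex{} = 0
g(2) = mex{} = 0
g(3) = mex{} = 0
g(4) = mex{0} = 1
g(5) = mex{0} = 1
g(6) = mex{0} = 1
g(7) = mex{0} = 1
g(8) = mex{0,1} = 2
g(9) = mex{0,1} = 2
g(10) = mex{0,1} = 2
g(11) = mex{0,1} = 2
g(12) = mex{0,1,2} = 3
So g(12) = 3.

3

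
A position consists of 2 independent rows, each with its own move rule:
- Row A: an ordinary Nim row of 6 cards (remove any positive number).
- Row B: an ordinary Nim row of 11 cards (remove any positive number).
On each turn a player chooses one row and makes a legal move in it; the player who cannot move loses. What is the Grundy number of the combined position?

Row A is a plain Nim row of size 6, so its Grundy value is 6.
Row B is a plain Nim row of size 11, so its Grundy value is 11.
The value of a disjunctive sum is the nim-sum of the parts.
Combined value = 6 ⊕ 11 = 13.

13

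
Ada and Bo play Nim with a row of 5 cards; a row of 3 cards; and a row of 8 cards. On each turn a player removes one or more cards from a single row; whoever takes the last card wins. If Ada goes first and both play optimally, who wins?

Nim-sum: 5 ^ 3 ^ 8 = 14.
The nim-sum is 14 ≠ 0, so this is an N-position: the player to move can win; Ada has a winning move.

Ada wins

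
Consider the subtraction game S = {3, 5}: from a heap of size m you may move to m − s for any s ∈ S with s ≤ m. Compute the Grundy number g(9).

0

Build the Grundy sequence with g(k) = mex{g(k−s) : s ∈ {3, 5}, s ≤ k}:
g(0) = mex{} = 0
g(1) = mex{} = 0
g(2) = mex{} = 0
g(3) = mex{0} = 1
g(4) = mex{0} = 1
g(5) = mex{0} = 1
g(6) = mex{0,1} = 2
g(7) = mex{0,1} = 2
g(8) = mex{1} = 0
g(9) = mex{1,2} = 0
So g(9) = 0.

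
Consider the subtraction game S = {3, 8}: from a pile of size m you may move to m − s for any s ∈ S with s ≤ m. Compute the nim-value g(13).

Build the Grundy sequence with g(k) = mex{g(k−s) : s ∈ {3, 8}, s ≤ k}:
g(0) = mex{} = 0
g(1) = mex{} = 0
g(2) = mex{} = 0
g(3) = mex{0} = 1
g(4) = mex{0} = 1
g(5) = mex{0} = 1
g(6) = mex{1} = 0
g(7) = mex{1} = 0
g(8) = mex{0,1} = 2
g(9) = mex{0} = 1
g(10) = mex{0} = 1
g(11) = mex{1,2} = 0
g(12) = mex{1} = 0
g(13) = mex{1} = 0
So g(13) = 0.

0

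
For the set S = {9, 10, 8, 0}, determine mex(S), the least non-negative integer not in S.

0 is in the set but 1 is not, so the mex is 1.

1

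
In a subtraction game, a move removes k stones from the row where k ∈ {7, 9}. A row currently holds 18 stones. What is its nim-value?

0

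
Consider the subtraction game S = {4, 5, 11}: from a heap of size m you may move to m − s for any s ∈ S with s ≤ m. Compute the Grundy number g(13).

Compute g(0), g(1), … for moves {4, 5, 11}:
g(0) = mex{} = 0
g(1) = mex{} = 0
g(2) = mex{} = 0
g(3) = mex{} = 0
g(4) = mex{0} = 1
g(5) = mex{0} = 1
g(6) = mex{0} = 1
g(7) = mex{0} = 1
g(8) = mex{0,1} = 2
g(9) = mex{1} = 0
g(10) = mex{1} = 0
g(11) = mex{0,1} = 2
g(12) = mex{0,1,2} = 3
g(13) = mex{0,2} = 1
So g(13) = 1.

1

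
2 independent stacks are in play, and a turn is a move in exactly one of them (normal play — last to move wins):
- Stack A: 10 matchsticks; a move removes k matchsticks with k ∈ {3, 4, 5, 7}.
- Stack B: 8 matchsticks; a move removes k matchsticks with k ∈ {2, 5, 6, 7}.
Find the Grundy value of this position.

Grundy values for stack A (subtraction set {3, 4, 5, 7}):
k:     0  1  2  3  4  5  6  7  8  9 10
g(k):  0  0  0  1  1  1  2  2  2  3  0
So g(10) = 0.
Build the Grundy sequence for stack B with g(k) = mex{g(k−s) : s ∈ {2, 5, 6, 7}, s ≤ k}:
k:     0  1  2  3  4  5  6  7  8
g(k):  0  0  1  1  0  2  1  3  2
So g(8) = 2.
The value of a disjunctive sum is the nim-sum of the parts.
Combined value = 0 XOR 2 = 2.

2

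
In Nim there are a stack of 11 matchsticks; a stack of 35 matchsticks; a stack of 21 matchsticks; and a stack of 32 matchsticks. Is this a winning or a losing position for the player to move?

In binary:
  001011  (11)
  100011  (35)
  010101  (21)
  100000  (32)
  ------
  011101  (29)
The nim-sum is 29 ≠ 0, so this is an N-position: the player to move can win.

Winning position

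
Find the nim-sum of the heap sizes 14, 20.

In binary:
  01110  (14)
  10100  (20)
  -----
  11010  (26)

26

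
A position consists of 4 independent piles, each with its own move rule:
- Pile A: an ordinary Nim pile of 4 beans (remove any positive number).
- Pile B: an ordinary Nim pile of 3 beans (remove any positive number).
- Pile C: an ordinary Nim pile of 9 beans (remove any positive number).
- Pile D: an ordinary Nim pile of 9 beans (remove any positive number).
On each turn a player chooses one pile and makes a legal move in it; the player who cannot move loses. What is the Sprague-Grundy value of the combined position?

Pile A is a plain Nim pile of size 4, so its Grundy value is 4.
Pile B is a plain Nim pile of size 3, so its Grundy value is 3.
Pile C is a plain Nim pile of size 9, so its Grundy value is 9.
Pile D is a plain Nim pile of size 9, so its Grundy value is 9.
The value of a disjunctive sum is the nim-sum of the parts.
Combined value = 4 XOR 3 XOR 9 XOR 9 = 7.

7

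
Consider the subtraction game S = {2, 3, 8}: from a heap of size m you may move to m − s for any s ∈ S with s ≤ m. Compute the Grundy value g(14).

Build the Grundy sequence with g(k) = mex{g(k−s) : s ∈ {2, 3, 8}, s ≤ k}:
k:     0  1  2  3  4  5  6  7  8  9 10 11 12 13 14
g(k):  0  0  1  1  2  0  0  1  1  2  0  0  1  1  2
So g(14) = 2.

2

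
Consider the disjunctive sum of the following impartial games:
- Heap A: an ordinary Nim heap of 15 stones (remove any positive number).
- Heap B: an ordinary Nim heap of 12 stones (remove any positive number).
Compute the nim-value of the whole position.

3

Heap A is a plain Nim heap of size 15, so its Grundy value is 15.
Heap B is a plain Nim heap of size 12, so its Grundy value is 12.
By the Sprague-Grundy theorem, the Grundy value of a sum of independent games is the XOR of the component values.
Combined value = 15 ⊕ 12 = 3.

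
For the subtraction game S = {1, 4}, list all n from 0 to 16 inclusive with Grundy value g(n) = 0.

0, 2, 5, 7, 10, 12, 15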